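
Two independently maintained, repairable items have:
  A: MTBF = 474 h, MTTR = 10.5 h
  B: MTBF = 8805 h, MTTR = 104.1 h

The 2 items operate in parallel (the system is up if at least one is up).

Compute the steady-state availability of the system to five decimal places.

0.99975

A(A) = MTBF/(MTBF+MTTR) = 474/(474+10.5) = 0.978328
A(B) = MTBF/(MTBF+MTTR) = 8805/(8805+104.1) = 0.988315
Parallel availability: 1 − (1 − 0.978328)(1 − 0.988315) = 0.99975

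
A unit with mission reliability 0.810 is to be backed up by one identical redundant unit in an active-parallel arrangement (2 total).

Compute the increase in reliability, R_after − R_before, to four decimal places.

0.1539

R_before = 0.810
R_after = 1 − (1 − 0.810)^2 = 0.9639
ΔR = 0.9639 − 0.810 = 0.1539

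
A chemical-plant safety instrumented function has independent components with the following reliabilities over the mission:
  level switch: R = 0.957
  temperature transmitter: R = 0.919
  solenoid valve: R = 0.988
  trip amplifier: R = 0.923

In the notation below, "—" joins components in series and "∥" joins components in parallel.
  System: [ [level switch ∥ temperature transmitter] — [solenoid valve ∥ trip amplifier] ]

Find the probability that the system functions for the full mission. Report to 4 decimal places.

0.9956

Parallel (level switch and temperature transmitter): 1 − (1 − 0.957000)(1 − 0.919000) = 0.996517
Parallel (solenoid valve and trip amplifier): 1 − (1 − 0.988000)(1 − 0.923000) = 0.999076
Series ([0.996517] and [0.999076]): 0.996517 × 0.999076 = 0.9956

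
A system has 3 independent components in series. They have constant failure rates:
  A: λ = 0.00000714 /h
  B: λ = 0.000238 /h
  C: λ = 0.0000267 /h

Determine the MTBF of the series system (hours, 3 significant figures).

Series of exponential components: λ_sys = Σ λ_i
λ_sys = 0.00000714 + 0.000238 + 0.0000267 = 2.7184e-04 /h
MTBF = 1 / λ_sys = 3680 h

3680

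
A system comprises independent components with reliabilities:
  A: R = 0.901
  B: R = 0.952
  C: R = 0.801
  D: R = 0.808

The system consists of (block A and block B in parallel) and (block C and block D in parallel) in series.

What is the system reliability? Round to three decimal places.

Parallel (A and B): 1 − (1 − 0.90100)(1 − 0.95200) = 0.99525
Parallel (C and D): 1 − (1 − 0.80100)(1 − 0.80800) = 0.96179
Series ([0.99525] and [0.96179]): 0.99525 × 0.96179 = 0.957

0.957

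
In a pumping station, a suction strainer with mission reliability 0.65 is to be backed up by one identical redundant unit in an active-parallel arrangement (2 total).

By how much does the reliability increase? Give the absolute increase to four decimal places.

R_before = 0.65
R_after = 1 − (1 − 0.65)^2 = 0.8775
ΔR = 0.8775 − 0.65 = 0.2275

0.2275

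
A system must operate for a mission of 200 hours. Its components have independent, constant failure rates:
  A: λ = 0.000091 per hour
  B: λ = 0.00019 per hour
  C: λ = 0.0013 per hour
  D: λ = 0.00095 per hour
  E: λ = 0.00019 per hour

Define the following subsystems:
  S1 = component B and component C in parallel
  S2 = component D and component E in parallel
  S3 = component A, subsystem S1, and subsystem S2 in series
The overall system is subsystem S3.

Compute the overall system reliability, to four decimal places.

R(A) = exp(−0.000091 × 200) = 0.981965
R(B) = exp(−0.00019 × 200) = 0.962713
R(C) = exp(−0.0013 × 200) = 0.771052
R(D) = exp(−0.00095 × 200) = 0.826959
R(E) = exp(−0.00019 × 200) = 0.962713
Parallel (B and C): 1 − (1 − 0.962713)(1 − 0.771052) = 0.991463
Parallel (D and E): 1 − (1 − 0.826959)(1 − 0.962713) = 0.993548
Series (A, [0.991463], and [0.993548]): 0.981965 × 0.991463 × 0.993548 = 0.9673

0.9673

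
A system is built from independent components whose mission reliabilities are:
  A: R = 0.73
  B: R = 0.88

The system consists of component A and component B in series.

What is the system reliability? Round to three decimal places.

Series (A and B): 0.73000 × 0.88000 = 0.642

0.642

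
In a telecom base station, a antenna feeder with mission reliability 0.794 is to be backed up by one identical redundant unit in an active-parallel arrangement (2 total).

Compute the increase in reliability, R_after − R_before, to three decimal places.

R_before = 0.794
R_after = 1 − (1 − 0.794)^2 = 0.958
ΔR = 0.958 − 0.794 = 0.164

0.164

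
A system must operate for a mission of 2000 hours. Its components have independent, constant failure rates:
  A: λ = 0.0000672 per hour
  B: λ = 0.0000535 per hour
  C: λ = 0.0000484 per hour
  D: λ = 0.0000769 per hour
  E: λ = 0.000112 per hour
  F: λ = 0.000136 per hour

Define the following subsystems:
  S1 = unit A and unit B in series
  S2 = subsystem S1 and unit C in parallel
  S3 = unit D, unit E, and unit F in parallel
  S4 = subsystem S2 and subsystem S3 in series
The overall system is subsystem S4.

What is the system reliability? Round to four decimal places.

R(A) = exp(−0.0000672 × 2000) = 0.874240
R(B) = exp(−0.0000535 × 2000) = 0.898526
R(C) = exp(−0.0000484 × 2000) = 0.907738
R(D) = exp(−0.0000769 × 2000) = 0.857443
R(E) = exp(−0.000112 × 2000) = 0.799315
R(F) = exp(−0.000136 × 2000) = 0.761854
Series (A and B): 0.874240 × 0.898526 = 0.785527
Parallel ([0.785527] and C): 1 − (1 − 0.785527)(1 − 0.907738) = 0.980212
Parallel (D, E, and F): 1 − (1 − 0.857443)(1 − 0.799315)(1 − 0.761854) = 0.993187
Series ([0.980212] and [0.993187]): 0.980212 × 0.993187 = 0.9735

0.9735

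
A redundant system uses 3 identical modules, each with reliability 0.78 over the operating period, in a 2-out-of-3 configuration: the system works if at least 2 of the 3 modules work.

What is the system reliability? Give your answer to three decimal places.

0.876

R = Σ_{i=2}^{3} C(3,i) p^i (1−p)^{3−i} with p = 0.78
C(3,2)·0.78^2·0.22^1 = 0.40154
C(3,3)·0.78^3·0.22^0 = 0.47455
Sum = 0.876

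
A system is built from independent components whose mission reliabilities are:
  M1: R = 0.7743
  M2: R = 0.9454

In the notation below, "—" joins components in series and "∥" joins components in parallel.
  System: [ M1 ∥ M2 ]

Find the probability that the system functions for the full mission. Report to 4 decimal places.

Parallel (M1 and M2): 1 − (1 − 0.774300)(1 − 0.945400) = 0.9877

0.9877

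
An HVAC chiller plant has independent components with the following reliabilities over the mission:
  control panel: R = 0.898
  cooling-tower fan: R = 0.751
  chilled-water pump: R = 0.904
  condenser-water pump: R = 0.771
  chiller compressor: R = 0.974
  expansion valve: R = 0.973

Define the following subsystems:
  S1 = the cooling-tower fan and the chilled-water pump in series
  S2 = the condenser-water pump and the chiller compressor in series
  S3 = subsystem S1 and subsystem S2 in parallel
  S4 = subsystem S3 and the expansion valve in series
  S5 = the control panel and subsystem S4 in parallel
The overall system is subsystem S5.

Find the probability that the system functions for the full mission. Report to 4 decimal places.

Series (cooling-tower fan and chilled-water pump): 0.751000 × 0.904000 = 0.678904
Series (condenser-water pump and chiller compressor): 0.771000 × 0.974000 = 0.750954
Parallel ([0.678904] and [0.750954]): 1 − (1 − 0.678904)(1 − 0.750954) = 0.920032
Series ([0.920032] and expansion valve): 0.920032 × 0.973000 = 0.895191
Parallel (control panel and [0.895191]): 1 − (1 − 0.898000)(1 − 0.895191) = 0.9893

0.9893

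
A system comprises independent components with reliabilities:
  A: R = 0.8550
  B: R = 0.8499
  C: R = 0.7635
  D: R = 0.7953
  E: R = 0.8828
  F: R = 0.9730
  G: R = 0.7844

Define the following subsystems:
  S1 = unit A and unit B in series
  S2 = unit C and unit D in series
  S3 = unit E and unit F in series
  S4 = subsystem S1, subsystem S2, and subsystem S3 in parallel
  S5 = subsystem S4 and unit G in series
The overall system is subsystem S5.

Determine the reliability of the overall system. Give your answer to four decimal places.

Series (A and B): 0.855000 × 0.849900 = 0.726665
Series (C and D): 0.763500 × 0.795300 = 0.607212
Series (E and F): 0.882800 × 0.973000 = 0.858964
Parallel ([0.726665], [0.607212], and [0.858964]): 1 − (1 − 0.726665)(1 − 0.607212)(1 − 0.858964) = 0.984858
Series ([0.984858] and G): 0.984858 × 0.784400 = 0.7725

0.7725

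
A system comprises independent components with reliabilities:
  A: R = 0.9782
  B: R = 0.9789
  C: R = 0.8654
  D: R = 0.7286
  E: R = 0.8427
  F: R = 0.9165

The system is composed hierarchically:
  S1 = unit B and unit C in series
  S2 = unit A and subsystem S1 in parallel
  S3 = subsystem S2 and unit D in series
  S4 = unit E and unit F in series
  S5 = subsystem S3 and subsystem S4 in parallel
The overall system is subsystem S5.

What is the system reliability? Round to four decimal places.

0.9377

Series (B and C): 0.978900 × 0.865400 = 0.847140
Parallel (A and [0.847140]): 1 − (1 − 0.978200)(1 − 0.847140) = 0.996668
Series ([0.996668] and D): 0.996668 × 0.728600 = 0.726172
Series (E and F): 0.842700 × 0.916500 = 0.772335
Parallel ([0.726172] and [0.772335]): 1 − (1 − 0.726172)(1 − 0.772335) = 0.9377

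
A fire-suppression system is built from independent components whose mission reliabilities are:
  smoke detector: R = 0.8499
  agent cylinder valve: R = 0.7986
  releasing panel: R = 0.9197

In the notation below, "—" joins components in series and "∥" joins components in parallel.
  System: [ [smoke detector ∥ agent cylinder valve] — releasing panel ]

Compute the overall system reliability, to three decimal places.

Parallel (smoke detector and agent cylinder valve): 1 − (1 − 0.84990)(1 − 0.79860) = 0.96977
Series ([0.96977] and releasing panel): 0.96977 × 0.91970 = 0.892

0.892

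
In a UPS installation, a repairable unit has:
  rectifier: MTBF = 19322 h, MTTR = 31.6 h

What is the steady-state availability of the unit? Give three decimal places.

A(rectifier) = MTBF/(MTBF+MTTR) = 19322/(19322+31.6) = 0.998

0.998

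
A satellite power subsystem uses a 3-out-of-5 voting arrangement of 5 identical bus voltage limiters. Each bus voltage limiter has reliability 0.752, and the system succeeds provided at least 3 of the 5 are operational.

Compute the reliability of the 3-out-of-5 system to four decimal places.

R = Σ_{i=3}^{5} C(5,i) p^i (1−p)^{5−i} with p = 0.752
C(5,3)·0.752^3·0.248^2 = 0.261551
C(5,4)·0.752^4·0.248^1 = 0.396546
C(5,5)·0.752^5·0.248^0 = 0.240486
Sum = 0.8986

0.8986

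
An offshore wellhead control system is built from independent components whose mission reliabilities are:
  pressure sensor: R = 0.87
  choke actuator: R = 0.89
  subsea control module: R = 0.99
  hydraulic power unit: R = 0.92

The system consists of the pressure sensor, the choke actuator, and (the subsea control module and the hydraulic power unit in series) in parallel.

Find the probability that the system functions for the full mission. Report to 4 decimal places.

Series (subsea control module and hydraulic power unit): 0.990000 × 0.920000 = 0.910800
Parallel (pressure sensor, choke actuator, and [0.910800]): 1 − (1 − 0.870000)(1 − 0.890000)(1 − 0.910800) = 0.9987

0.9987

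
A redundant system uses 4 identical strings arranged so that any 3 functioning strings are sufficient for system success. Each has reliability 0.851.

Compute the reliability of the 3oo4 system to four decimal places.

R = Σ_{i=3}^{4} C(4,i) p^i (1−p)^{4−i} with p = 0.851
C(4,3)·0.851^3·0.149^1 = 0.367312
C(4,4)·0.851^4·0.149^0 = 0.524467
Sum = 0.8918

0.8918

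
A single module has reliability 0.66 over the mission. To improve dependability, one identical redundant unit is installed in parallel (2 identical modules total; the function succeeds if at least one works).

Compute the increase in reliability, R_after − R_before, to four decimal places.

0.2244

R_before = 0.66
R_after = 1 − (1 − 0.66)^2 = 0.8844
ΔR = 0.8844 − 0.66 = 0.2244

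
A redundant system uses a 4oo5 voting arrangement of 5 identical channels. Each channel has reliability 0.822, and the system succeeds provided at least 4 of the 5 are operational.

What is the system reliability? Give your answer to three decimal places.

0.782

R = Σ_{i=4}^{5} C(5,i) p^i (1−p)^{5−i} with p = 0.822
C(5,4)·0.822^4·0.178^1 = 0.40633
C(5,5)·0.822^5·0.178^0 = 0.37528
Sum = 0.782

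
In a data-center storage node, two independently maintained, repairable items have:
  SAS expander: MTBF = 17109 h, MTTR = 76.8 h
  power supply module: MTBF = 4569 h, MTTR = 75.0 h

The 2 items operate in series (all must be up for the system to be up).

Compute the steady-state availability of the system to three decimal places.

0.979

A(SAS expander) = MTBF/(MTBF+MTTR) = 17109/(17109+76.8) = 0.995531
A(power supply module) = MTBF/(MTBF+MTTR) = 4569/(4569+75.0) = 0.983850
Series availability: 0.995531 × 0.983850 = 0.979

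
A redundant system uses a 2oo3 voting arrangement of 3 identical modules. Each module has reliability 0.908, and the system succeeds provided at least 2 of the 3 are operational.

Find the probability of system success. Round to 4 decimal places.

0.9762

R = Σ_{i=2}^{3} C(3,i) p^i (1−p)^{3−i} with p = 0.908
C(3,2)·0.908^2·0.092^1 = 0.227552
C(3,3)·0.908^3·0.092^0 = 0.748613
Sum = 0.9762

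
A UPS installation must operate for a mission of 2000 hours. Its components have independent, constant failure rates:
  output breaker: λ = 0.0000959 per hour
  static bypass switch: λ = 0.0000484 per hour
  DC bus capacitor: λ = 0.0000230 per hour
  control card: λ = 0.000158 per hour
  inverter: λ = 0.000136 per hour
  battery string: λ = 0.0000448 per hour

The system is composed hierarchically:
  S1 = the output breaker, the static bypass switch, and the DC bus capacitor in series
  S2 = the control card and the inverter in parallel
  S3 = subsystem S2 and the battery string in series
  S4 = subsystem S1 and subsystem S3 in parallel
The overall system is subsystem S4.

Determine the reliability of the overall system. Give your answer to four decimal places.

R(output breaker) = exp(−0.0000959 × 2000) = 0.825472
R(static bypass switch) = exp(−0.0000484 × 2000) = 0.907738
R(DC bus capacitor) = exp(−0.0000230 × 2000) = 0.955042
R(control card) = exp(−0.000158 × 2000) = 0.729059
R(inverter) = exp(−0.000136 × 2000) = 0.761854
R(battery string) = exp(−0.0000448 × 2000) = 0.914297
Series (output breaker, static bypass switch, and DC bus capacitor): 0.825472 × 0.907738 × 0.955042 = 0.715625
Parallel (control card and inverter): 1 − (1 − 0.729059)(1 − 0.761854) = 0.935476
Series ([0.935476] and battery string): 0.935476 × 0.914297 = 0.855303
Parallel ([0.715625] and [0.855303]): 1 − (1 − 0.715625)(1 − 0.855303) = 0.9589

0.9589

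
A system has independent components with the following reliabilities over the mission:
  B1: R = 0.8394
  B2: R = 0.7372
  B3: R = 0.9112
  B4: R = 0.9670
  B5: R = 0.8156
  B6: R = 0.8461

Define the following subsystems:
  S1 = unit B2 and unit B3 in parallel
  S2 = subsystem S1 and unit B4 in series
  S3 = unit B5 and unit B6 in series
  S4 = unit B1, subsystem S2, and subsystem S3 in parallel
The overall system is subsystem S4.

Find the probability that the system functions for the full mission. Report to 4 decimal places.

Parallel (B2 and B3): 1 − (1 − 0.737200)(1 − 0.911200) = 0.976663
Series ([0.976663] and B4): 0.976663 × 0.967000 = 0.944433
Series (B5 and B6): 0.815600 × 0.846100 = 0.690079
Parallel (B1, [0.944433], and [0.690079]): 1 − (1 − 0.839400)(1 − 0.944433)(1 − 0.690079) = 0.9972

0.9972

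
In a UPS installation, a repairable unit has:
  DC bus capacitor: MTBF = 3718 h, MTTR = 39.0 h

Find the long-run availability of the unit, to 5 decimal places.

A(DC bus capacitor) = MTBF/(MTBF+MTTR) = 3718/(3718+39.0) = 0.98962

0.98962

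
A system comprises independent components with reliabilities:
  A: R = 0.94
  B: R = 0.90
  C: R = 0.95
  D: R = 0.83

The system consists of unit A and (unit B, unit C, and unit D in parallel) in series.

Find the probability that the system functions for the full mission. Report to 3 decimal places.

0.939

Parallel (B, C, and D): 1 − (1 − 0.90000)(1 − 0.95000)(1 − 0.83000) = 0.99915
Series (A and [0.99915]): 0.94000 × 0.99915 = 0.939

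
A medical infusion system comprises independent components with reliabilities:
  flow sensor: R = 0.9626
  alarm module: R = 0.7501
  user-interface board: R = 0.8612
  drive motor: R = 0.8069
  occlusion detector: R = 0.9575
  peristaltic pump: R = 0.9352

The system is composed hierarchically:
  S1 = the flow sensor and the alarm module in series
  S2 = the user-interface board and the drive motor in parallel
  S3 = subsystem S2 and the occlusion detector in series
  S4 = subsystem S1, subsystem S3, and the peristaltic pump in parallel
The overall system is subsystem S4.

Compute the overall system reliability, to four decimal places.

0.9988

Series (flow sensor and alarm module): 0.962600 × 0.750100 = 0.722046
Parallel (user-interface board and drive motor): 1 − (1 − 0.861200)(1 − 0.806900) = 0.973198
Series ([0.973198] and occlusion detector): 0.973198 × 0.957500 = 0.931837
Parallel ([0.722046], [0.931837], and peristaltic pump): 1 − (1 − 0.722046)(1 − 0.931837)(1 − 0.935200) = 0.9988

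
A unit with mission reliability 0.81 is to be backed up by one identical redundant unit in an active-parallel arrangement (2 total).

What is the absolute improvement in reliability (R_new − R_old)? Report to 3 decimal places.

0.154

R_before = 0.81
R_after = 1 − (1 − 0.81)^2 = 0.964
ΔR = 0.964 − 0.81 = 0.154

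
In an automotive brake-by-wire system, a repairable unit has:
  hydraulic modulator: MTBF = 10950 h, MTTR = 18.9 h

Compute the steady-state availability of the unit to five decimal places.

0.99828

A(hydraulic modulator) = MTBF/(MTBF+MTTR) = 10950/(10950+18.9) = 0.99828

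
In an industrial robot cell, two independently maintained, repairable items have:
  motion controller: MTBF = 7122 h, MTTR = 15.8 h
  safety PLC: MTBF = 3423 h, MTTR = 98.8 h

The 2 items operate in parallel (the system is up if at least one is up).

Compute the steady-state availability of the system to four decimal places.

0.9999

A(motion controller) = MTBF/(MTBF+MTTR) = 7122/(7122+15.8) = 0.997786
A(safety PLC) = MTBF/(MTBF+MTTR) = 3423/(3423+98.8) = 0.971946
Parallel availability: 1 − (1 − 0.997786)(1 − 0.971946) = 0.9999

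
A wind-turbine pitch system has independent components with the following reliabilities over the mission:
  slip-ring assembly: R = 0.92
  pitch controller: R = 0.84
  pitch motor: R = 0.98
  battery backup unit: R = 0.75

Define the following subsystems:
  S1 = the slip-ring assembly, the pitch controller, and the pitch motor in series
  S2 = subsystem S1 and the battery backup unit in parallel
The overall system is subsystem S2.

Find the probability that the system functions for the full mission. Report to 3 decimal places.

0.939

Series (slip-ring assembly, pitch controller, and pitch motor): 0.92000 × 0.84000 × 0.98000 = 0.75734
Parallel ([0.75734] and battery backup unit): 1 − (1 − 0.75734)(1 − 0.75000) = 0.939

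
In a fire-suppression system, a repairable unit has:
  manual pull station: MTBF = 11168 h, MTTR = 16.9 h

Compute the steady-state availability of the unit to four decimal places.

0.9985

A(manual pull station) = MTBF/(MTBF+MTTR) = 11168/(11168+16.9) = 0.9985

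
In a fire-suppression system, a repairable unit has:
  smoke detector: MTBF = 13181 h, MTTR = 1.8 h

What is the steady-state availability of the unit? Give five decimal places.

0.99986

A(smoke detector) = MTBF/(MTBF+MTTR) = 13181/(13181+1.8) = 0.99986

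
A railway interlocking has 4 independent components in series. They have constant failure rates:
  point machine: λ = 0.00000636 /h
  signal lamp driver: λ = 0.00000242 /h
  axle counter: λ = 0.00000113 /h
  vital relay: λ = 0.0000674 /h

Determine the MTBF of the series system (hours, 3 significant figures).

Series of exponential components: λ_sys = Σ λ_i
λ_sys = 0.00000636 + 0.00000242 + 0.00000113 + 0.0000674 = 7.7310e-05 /h
MTBF = 1 / λ_sys = 12900 h

12900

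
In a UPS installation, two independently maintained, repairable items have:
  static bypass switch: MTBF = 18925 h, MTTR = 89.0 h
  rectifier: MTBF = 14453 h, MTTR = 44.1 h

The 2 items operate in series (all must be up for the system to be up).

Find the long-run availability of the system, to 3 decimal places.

0.992

A(static bypass switch) = MTBF/(MTBF+MTTR) = 18925/(18925+89.0) = 0.995319
A(rectifier) = MTBF/(MTBF+MTTR) = 14453/(14453+44.1) = 0.996958
Series availability: 0.995319 × 0.996958 = 0.992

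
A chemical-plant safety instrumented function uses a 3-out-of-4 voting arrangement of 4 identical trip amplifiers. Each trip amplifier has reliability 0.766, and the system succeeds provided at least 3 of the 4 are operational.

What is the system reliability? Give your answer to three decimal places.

0.765

R = Σ_{i=3}^{4} C(4,i) p^i (1−p)^{4−i} with p = 0.766
C(4,3)·0.766^3·0.234^1 = 0.42069
C(4,4)·0.766^4·0.234^0 = 0.34428
Sum = 0.765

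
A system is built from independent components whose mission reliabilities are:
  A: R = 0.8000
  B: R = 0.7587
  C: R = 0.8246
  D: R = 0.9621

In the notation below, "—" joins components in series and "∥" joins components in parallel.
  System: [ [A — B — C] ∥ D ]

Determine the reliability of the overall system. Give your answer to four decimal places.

Series (A, B, and C): 0.800000 × 0.758700 × 0.824600 = 0.500499
Parallel ([0.500499] and D): 1 − (1 − 0.500499)(1 − 0.962100) = 0.9811

0.9811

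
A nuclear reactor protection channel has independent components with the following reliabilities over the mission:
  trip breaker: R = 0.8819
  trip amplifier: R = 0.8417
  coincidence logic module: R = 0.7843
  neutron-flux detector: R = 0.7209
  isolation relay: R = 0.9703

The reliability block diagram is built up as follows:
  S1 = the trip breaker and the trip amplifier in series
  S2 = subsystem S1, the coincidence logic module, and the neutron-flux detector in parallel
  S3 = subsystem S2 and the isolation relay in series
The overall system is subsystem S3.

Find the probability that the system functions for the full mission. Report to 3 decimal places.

Series (trip breaker and trip amplifier): 0.88190 × 0.84170 = 0.74230
Parallel ([0.74230], coincidence logic module, and neutron-flux detector): 1 − (1 − 0.74230)(1 − 0.78430)(1 − 0.72090) = 0.98449
Series ([0.98449] and isolation relay): 0.98449 × 0.97030 = 0.955

0.955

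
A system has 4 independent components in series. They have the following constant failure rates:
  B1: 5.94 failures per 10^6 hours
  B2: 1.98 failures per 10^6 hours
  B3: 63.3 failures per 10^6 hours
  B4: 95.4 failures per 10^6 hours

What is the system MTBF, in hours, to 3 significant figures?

6000

Series of exponential components: λ_sys = Σ λ_i
λ_sys = 0.00000594 + 0.00000198 + 0.0000633 + 0.0000954 = 1.6662e-04 /h
MTBF = 1 / λ_sys = 6000 h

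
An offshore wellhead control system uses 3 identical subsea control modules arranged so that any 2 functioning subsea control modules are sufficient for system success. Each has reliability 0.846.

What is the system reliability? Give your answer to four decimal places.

0.9362

R = Σ_{i=2}^{3} C(3,i) p^i (1−p)^{3−i} with p = 0.846
C(3,2)·0.846^2·0.154^1 = 0.330661
C(3,3)·0.846^3·0.154^0 = 0.605496
Sum = 0.9362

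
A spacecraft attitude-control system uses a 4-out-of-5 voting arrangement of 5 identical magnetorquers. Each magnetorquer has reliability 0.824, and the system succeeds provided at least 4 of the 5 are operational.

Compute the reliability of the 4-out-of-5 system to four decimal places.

R = Σ_{i=4}^{5} C(5,i) p^i (1−p)^{5−i} with p = 0.824
C(5,4)·0.824^4·0.176^1 = 0.405687
C(5,5)·0.824^5·0.176^0 = 0.379871
Sum = 0.7856

0.7856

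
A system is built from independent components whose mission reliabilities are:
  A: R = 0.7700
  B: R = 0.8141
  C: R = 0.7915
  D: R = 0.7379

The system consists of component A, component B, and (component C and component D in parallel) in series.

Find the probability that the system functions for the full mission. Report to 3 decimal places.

Parallel (C and D): 1 − (1 − 0.79150)(1 − 0.73790) = 0.94535
Series (A, B, and [0.94535]): 0.77000 × 0.81410 × 0.94535 = 0.593

0.593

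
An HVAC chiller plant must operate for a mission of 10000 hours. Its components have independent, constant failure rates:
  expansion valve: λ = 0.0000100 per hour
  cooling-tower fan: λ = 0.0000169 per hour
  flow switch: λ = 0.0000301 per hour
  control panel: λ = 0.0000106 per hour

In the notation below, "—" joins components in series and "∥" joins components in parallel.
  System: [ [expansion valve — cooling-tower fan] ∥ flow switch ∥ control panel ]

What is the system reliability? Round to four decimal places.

0.9938

R(expansion valve) = exp(−0.0000100 × 10000) = 0.904837
R(cooling-tower fan) = exp(−0.0000169 × 10000) = 0.844509
R(flow switch) = exp(−0.0000301 × 10000) = 0.740078
R(control panel) = exp(−0.0000106 × 10000) = 0.899425
Series (expansion valve and cooling-tower fan): 0.904837 × 0.844509 = 0.764143
Parallel ([0.764143], flow switch, and control panel): 1 − (1 − 0.764143)(1 − 0.740078)(1 − 0.899425) = 0.9938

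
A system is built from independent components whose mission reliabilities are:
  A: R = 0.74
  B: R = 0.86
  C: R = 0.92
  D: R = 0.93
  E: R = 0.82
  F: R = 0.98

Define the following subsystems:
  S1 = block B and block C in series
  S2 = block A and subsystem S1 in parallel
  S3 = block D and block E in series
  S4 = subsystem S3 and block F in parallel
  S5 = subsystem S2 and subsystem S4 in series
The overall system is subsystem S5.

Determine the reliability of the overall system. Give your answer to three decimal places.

0.941

Series (B and C): 0.86000 × 0.92000 = 0.79120
Parallel (A and [0.79120]): 1 − (1 − 0.74000)(1 − 0.79120) = 0.94571
Series (D and E): 0.93000 × 0.82000 = 0.76260
Parallel ([0.76260] and F): 1 − (1 − 0.76260)(1 − 0.98000) = 0.99525
Series ([0.94571] and [0.99525]): 0.94571 × 0.99525 = 0.941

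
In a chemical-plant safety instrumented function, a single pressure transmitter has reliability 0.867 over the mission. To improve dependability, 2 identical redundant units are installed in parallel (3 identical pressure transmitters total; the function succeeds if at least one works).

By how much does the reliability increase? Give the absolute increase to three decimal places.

R_before = 0.867
R_after = 1 − (1 − 0.867)^3 = 0.998
ΔR = 0.998 − 0.867 = 0.131

0.131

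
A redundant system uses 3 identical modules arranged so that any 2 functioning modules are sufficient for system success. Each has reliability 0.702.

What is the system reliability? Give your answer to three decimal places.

0.787

R = Σ_{i=2}^{3} C(3,i) p^i (1−p)^{3−i} with p = 0.702
C(3,2)·0.702^2·0.298^1 = 0.44057
C(3,3)·0.702^3·0.298^0 = 0.34595
Sum = 0.787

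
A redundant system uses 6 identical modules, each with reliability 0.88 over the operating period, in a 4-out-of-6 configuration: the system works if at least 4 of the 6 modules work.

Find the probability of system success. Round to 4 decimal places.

0.9739

R = Σ_{i=4}^{6} C(6,i) p^i (1−p)^{6−i} with p = 0.88
C(6,4)·0.88^4·0.12^2 = 0.129534
C(6,5)·0.88^5·0.12^1 = 0.379967
C(6,6)·0.88^6·0.12^0 = 0.464404
Sum = 0.9739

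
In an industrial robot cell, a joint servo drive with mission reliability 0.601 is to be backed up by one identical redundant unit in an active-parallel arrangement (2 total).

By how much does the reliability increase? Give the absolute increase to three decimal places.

0.240

R_before = 0.601
R_after = 1 − (1 − 0.601)^2 = 0.841
ΔR = 0.841 − 0.601 = 0.240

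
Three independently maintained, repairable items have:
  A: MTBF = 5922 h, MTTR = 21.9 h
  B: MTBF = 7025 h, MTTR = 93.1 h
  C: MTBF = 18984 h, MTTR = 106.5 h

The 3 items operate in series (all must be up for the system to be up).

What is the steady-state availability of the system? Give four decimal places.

0.9778

A(A) = MTBF/(MTBF+MTTR) = 5922/(5922+21.9) = 0.996316
A(B) = MTBF/(MTBF+MTTR) = 7025/(7025+93.1) = 0.986921
A(C) = MTBF/(MTBF+MTTR) = 18984/(18984+106.5) = 0.994421
Series availability: 0.996316 × 0.986921 × 0.994421 = 0.9778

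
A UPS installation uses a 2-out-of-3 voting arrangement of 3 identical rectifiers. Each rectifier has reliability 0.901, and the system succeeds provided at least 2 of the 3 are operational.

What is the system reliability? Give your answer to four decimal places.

R = Σ_{i=2}^{3} C(3,i) p^i (1−p)^{3−i} with p = 0.901
C(3,2)·0.901^2·0.099^1 = 0.241105
C(3,3)·0.901^3·0.099^0 = 0.731433
Sum = 0.9725

0.9725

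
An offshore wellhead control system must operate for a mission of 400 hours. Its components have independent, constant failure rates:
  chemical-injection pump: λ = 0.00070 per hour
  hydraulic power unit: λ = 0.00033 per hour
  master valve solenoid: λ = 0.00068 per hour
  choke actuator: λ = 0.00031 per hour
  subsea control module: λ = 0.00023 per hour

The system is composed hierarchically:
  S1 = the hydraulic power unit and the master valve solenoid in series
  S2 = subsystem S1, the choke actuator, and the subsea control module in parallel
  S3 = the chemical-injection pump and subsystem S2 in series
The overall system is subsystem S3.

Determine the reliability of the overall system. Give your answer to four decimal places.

R(chemical-injection pump) = exp(−0.00070 × 400) = 0.755784
R(hydraulic power unit) = exp(−0.00033 × 400) = 0.876341
R(master valve solenoid) = exp(−0.00068 × 400) = 0.761854
R(choke actuator) = exp(−0.00031 × 400) = 0.883380
R(subsea control module) = exp(−0.00023 × 400) = 0.912105
Series (hydraulic power unit and master valve solenoid): 0.876341 × 0.761854 = 0.667644
Parallel ([0.667644], choke actuator, and subsea control module): 1 − (1 − 0.667644)(1 − 0.883380)(1 − 0.912105) = 0.996593
Series (chemical-injection pump and [0.996593]): 0.755784 × 0.996593 = 0.7532

0.7532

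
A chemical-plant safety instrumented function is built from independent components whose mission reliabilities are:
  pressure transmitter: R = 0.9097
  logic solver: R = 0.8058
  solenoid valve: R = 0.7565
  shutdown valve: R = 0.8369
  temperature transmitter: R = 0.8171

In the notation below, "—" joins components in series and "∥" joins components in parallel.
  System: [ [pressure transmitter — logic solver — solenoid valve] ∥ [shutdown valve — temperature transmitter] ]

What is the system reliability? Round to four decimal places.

Series (pressure transmitter, logic solver, and solenoid valve): 0.909700 × 0.805800 × 0.756500 = 0.554542
Series (shutdown valve and temperature transmitter): 0.836900 × 0.817100 = 0.683831
Parallel ([0.554542] and [0.683831]): 1 − (1 − 0.554542)(1 − 0.683831) = 0.8592

0.8592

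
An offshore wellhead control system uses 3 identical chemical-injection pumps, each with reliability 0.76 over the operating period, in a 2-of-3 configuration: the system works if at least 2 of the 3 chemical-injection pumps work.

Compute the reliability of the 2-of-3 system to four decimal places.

0.8548

R = Σ_{i=2}^{3} C(3,i) p^i (1−p)^{3−i} with p = 0.76
C(3,2)·0.76^2·0.24^1 = 0.415872
C(3,3)·0.76^3·0.24^0 = 0.438976
Sum = 0.8548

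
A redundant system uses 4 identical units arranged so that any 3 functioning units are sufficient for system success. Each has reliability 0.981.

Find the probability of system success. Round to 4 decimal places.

R = Σ_{i=3}^{4} C(4,i) p^i (1−p)^{4−i} with p = 0.981
C(4,3)·0.981^3·0.019^1 = 0.071750
C(4,4)·0.981^4·0.019^0 = 0.926139
Sum = 0.9979

0.9979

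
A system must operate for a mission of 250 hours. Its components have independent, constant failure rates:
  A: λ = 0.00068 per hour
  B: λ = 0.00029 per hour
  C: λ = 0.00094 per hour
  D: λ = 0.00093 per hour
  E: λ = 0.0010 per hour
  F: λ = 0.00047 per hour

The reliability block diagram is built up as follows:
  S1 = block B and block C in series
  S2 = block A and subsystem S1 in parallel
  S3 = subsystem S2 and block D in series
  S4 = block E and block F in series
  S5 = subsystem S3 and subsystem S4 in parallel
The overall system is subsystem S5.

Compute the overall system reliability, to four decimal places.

R(A) = exp(−0.00068 × 250) = 0.843665
R(B) = exp(−0.00029 × 250) = 0.930066
R(C) = exp(−0.00094 × 250) = 0.790571
R(D) = exp(−0.00093 × 250) = 0.792550
R(E) = exp(−0.0010 × 250) = 0.778801
R(F) = exp(−0.00047 × 250) = 0.889141
Series (B and C): 0.930066 × 0.790571 = 0.735283
Parallel (A and [0.735283]): 1 − (1 − 0.843665)(1 − 0.735283) = 0.958615
Series ([0.958615] and D): 0.958615 × 0.792550 = 0.759750
Series (E and F): 0.778801 × 0.889141 = 0.692464
Parallel ([0.759750] and [0.692464]): 1 − (1 − 0.759750)(1 − 0.692464) = 0.9261

0.9261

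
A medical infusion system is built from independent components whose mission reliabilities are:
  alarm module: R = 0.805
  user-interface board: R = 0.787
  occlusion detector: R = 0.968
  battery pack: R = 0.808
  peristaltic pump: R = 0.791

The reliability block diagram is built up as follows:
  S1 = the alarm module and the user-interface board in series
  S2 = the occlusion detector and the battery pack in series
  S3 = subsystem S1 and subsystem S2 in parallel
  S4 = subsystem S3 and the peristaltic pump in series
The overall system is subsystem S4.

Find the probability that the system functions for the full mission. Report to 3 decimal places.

0.728

Series (alarm module and user-interface board): 0.80500 × 0.78700 = 0.63354
Series (occlusion detector and battery pack): 0.96800 × 0.80800 = 0.78214
Parallel ([0.63354] and [0.78214]): 1 − (1 − 0.63354)(1 − 0.78214) = 0.92016
Series ([0.92016] and peristaltic pump): 0.92016 × 0.79100 = 0.728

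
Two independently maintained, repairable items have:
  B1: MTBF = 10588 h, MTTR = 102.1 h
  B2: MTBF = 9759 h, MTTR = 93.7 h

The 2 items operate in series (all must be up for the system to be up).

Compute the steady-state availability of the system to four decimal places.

A(B1) = MTBF/(MTBF+MTTR) = 10588/(10588+102.1) = 0.990449
A(B2) = MTBF/(MTBF+MTTR) = 9759/(9759+93.7) = 0.990490
Series availability: 0.990449 × 0.990490 = 0.9810

0.9810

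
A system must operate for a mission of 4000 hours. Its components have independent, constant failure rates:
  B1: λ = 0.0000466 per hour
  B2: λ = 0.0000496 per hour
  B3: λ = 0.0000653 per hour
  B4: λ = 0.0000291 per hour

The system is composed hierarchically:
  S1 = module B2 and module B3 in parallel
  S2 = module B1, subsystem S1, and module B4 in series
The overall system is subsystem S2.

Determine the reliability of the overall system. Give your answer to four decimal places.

0.7082

R(B1) = exp(−0.0000466 × 4000) = 0.829942
R(B2) = exp(−0.0000496 × 4000) = 0.820042
R(B3) = exp(−0.0000653 × 4000) = 0.770127
R(B4) = exp(−0.0000291 × 4000) = 0.890119
Parallel (B2 and B3): 1 − (1 − 0.820042)(1 − 0.770127) = 0.958633
Series (B1, [0.958633], and B4): 0.829942 × 0.958633 × 0.890119 = 0.7082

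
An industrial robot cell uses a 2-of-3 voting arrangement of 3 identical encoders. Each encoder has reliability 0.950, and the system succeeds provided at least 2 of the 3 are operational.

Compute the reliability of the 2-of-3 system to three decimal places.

R = Σ_{i=2}^{3} C(3,i) p^i (1−p)^{3−i} with p = 0.950
C(3,2)·0.950^2·0.050^1 = 0.13538
C(3,3)·0.950^3·0.050^0 = 0.85738
Sum = 0.993

0.993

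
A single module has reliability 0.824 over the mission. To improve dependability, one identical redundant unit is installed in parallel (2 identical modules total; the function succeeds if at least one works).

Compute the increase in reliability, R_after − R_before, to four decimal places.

0.1450

R_before = 0.824
R_after = 1 − (1 − 0.824)^2 = 0.9690
ΔR = 0.9690 − 0.824 = 0.1450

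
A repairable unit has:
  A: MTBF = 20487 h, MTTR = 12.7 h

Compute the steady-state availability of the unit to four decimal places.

0.9994

A(A) = MTBF/(MTBF+MTTR) = 20487/(20487+12.7) = 0.9994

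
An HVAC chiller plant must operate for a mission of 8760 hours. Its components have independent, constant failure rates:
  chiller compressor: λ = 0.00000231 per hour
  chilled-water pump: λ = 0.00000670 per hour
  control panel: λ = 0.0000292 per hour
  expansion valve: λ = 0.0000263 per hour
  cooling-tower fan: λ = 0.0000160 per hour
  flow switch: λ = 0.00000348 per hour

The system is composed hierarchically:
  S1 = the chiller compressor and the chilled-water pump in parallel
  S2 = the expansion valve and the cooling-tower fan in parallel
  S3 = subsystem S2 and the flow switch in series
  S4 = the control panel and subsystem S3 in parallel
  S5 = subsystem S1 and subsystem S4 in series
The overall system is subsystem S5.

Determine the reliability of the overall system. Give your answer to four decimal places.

R(chiller compressor) = exp(−0.00000231 × 8760) = 0.979968
R(chilled-water pump) = exp(−0.00000670 × 8760) = 0.942997
R(control panel) = exp(−0.0000292 × 8760) = 0.774303
R(expansion valve) = exp(−0.0000263 × 8760) = 0.794225
R(cooling-tower fan) = exp(−0.0000160 × 8760) = 0.869219
R(flow switch) = exp(−0.00000348 × 8760) = 0.969975
Parallel (chiller compressor and chilled-water pump): 1 − (1 − 0.979968)(1 − 0.942997) = 0.998858
Parallel (expansion valve and cooling-tower fan): 1 − (1 − 0.794225)(1 − 0.869219) = 0.973089
Series ([0.973089] and flow switch): 0.973089 × 0.969975 = 0.943872
Parallel (control panel and [0.943872]): 1 − (1 − 0.774303)(1 − 0.943872) = 0.987332
Series ([0.998858] and [0.987332]): 0.998858 × 0.987332 = 0.9862

0.9862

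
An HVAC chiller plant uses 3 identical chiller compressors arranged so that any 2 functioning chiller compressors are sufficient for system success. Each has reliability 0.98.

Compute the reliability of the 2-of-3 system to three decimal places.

0.999

R = Σ_{i=2}^{3} C(3,i) p^i (1−p)^{3−i} with p = 0.98
C(3,2)·0.98^2·0.02^1 = 0.05762
C(3,3)·0.98^3·0.02^0 = 0.94119
Sum = 0.999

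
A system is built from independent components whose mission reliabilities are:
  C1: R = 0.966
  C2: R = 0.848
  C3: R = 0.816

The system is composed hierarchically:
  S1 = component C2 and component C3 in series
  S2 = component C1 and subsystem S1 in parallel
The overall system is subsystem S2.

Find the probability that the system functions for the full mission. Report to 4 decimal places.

Series (C2 and C3): 0.848000 × 0.816000 = 0.691968
Parallel (C1 and [0.691968]): 1 − (1 − 0.966000)(1 − 0.691968) = 0.9895

0.9895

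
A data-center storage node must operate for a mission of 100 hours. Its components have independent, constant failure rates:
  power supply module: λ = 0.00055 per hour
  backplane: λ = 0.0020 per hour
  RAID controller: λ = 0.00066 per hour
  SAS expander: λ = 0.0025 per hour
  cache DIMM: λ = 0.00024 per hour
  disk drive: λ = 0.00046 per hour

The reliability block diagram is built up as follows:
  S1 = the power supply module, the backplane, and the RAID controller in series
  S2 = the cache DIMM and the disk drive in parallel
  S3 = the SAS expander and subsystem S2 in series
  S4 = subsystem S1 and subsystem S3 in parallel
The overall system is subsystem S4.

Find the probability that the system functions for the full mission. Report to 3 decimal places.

R(power supply module) = exp(−0.00055 × 100) = 0.94649
R(backplane) = exp(−0.0020 × 100) = 0.81873
R(RAID controller) = exp(−0.00066 × 100) = 0.93613
R(SAS expander) = exp(−0.0025 × 100) = 0.77880
R(cache DIMM) = exp(−0.00024 × 100) = 0.97629
R(disk drive) = exp(−0.00046 × 100) = 0.95504
Series (power supply module, backplane, and RAID controller): 0.94649 × 0.81873 × 0.93613 = 0.72543
Parallel (cache DIMM and disk drive): 1 − (1 − 0.97629)(1 − 0.95504) = 0.99893
Series (SAS expander and [0.99893]): 0.77880 × 0.99893 = 0.77797
Parallel ([0.72543] and [0.77797]): 1 − (1 − 0.72543)(1 − 0.77797) = 0.939

0.939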